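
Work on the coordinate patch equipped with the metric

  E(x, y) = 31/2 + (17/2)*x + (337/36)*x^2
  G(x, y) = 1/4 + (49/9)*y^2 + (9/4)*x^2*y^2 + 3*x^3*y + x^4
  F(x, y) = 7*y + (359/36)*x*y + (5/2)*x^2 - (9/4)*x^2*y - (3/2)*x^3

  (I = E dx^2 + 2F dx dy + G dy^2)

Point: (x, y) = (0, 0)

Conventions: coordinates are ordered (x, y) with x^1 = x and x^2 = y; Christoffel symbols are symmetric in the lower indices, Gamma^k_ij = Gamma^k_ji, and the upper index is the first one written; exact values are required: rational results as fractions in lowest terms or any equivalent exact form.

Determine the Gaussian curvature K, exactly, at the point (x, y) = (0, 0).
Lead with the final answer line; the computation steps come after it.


Answer: K = 17974/8649

E = 31/2, F = 0, G = 1/4, EG - F^2 = 31/8 at the point
E_x = 17/2, E_y = 0, F_x = 0, F_y = 7, G_x = 0, G_y = 0
E_yy = 0, F_xy = 359/36, G_xx = 0
By Brioschi, K is (det M1 - det M2) divided by (EG - F^2) squared.
M1 = [[-E_yy/2 + F_xy - G_xx/2, E_x/2, F_x - E_y/2], [F_y - G_x/2, E, F], [G_y/2, F, G]] = [[359/36, 17/4, 0], [7, 31/2, 0], [0, 0, 1/4]]; det M1 = 8987/288
M2 = [[0, E_y/2, G_x/2], [E_y/2, E, F], [G_x/2, F, G]] = [[0, 0, 0], [0, 31/2, 0], [0, 0, 1/4]]; det M2 = 0
det M1 - det M2 = 8987/288; K = 8987/288 / (31/8)^2 = 17974/8649


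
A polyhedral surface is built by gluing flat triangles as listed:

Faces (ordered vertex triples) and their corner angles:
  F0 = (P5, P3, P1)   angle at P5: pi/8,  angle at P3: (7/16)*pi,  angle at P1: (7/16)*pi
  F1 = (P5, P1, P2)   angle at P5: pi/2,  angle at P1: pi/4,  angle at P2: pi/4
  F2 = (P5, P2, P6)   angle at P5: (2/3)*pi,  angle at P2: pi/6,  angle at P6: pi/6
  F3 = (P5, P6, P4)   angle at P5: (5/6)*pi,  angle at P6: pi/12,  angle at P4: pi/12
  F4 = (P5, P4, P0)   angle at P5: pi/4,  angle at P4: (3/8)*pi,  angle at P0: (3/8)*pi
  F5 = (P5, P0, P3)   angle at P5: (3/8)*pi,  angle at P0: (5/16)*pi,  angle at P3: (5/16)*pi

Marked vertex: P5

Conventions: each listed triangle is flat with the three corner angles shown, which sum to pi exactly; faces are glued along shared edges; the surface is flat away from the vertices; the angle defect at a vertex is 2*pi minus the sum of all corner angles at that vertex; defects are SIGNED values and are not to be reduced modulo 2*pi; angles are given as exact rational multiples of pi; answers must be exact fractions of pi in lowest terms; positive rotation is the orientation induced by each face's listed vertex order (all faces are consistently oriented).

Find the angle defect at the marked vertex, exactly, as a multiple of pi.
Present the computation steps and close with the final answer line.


Sum of corner angles at P5: (11/4)*pi
defect = 2*pi - (11/4)*pi

Answer: defect(P5) = (-3/4)*pi


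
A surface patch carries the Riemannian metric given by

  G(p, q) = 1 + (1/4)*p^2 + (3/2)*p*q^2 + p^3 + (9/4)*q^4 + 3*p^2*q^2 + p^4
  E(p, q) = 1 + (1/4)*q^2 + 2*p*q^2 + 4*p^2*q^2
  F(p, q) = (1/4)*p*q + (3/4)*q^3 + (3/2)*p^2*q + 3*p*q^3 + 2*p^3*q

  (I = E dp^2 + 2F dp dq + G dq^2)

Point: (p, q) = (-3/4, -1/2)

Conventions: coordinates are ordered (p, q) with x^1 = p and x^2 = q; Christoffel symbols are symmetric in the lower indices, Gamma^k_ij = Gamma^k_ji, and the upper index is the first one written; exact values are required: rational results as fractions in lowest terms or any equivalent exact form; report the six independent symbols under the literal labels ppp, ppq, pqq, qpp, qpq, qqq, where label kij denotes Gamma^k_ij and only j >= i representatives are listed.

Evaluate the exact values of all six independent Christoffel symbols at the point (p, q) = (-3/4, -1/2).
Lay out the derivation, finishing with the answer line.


E = 5/4, F = 9/32, G = 337/256 at the point
E_p = -1, E_q = -1, F_p = -17/16, F_q = -21/16, G_p = -9/8, G_q = -27/16
EG - F^2 = 401/256;  g^inv = (256/401) * [[337/256, -9/32], [-9/32, 5/4]]
first-kind symbols [ij,l] = (1/2)(d_i g_jl + d_j g_il - d_l g_ij): [pp,p] = E_p/2 = -1/2, [pp,q] = F_p - E_q/2 = -9/16, [pq,p] = E_q/2 = -1/2, [pq,q] = G_p/2 = -9/16, [qq,p] = F_q - G_p/2 = -3/4, [qq,q] = G_q/2 = -27/32
Gamma^p_ij = (G*[ij,p] - F*[ij,q])/(EG - F^2), Gamma^q_ij = (E*[ij,q] - F*[ij,p])/(EG - F^2)

Answer: Gamma_ppp = -128/401, Gamma_ppq = -128/401, Gamma_pqq = -192/401, Gamma_qpp = -144/401, Gamma_qpq = -144/401, Gamma_qqq = -216/401


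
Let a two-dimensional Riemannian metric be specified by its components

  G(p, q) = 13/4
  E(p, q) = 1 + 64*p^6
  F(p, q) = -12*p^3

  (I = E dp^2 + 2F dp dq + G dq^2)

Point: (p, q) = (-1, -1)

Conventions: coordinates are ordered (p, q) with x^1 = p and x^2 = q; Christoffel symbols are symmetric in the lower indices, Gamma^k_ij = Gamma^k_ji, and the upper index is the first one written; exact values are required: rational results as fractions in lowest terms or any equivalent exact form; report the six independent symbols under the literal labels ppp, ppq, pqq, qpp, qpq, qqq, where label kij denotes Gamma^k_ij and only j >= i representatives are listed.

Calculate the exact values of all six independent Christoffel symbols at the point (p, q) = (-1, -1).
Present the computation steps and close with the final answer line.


E = 65, F = 12, G = 13/4 at the point
E_p = -384, E_q = 0, F_p = -36, F_q = 0, G_p = 0, G_q = 0
EG - F^2 = 269/4;  g^inv = (4/269) * [[13/4, -12], [-12, 65]]
first-kind symbols [ij,l] = (1/2)(d_i g_jl + d_j g_il - d_l g_ij): [pp,p] = E_p/2 = -192, [pp,q] = F_p - E_q/2 = -36, [pq,p] = E_q/2 = 0, [pq,q] = G_p/2 = 0, [qq,p] = F_q - G_p/2 = 0, [qq,q] = G_q/2 = 0
Gamma^p_ij = (G*[ij,p] - F*[ij,q])/(EG - F^2), Gamma^q_ij = (E*[ij,q] - F*[ij,p])/(EG - F^2)

Answer: Gamma_ppp = -768/269, Gamma_ppq = 0, Gamma_pqq = 0, Gamma_qpp = -144/269, Gamma_qpq = 0, Gamma_qqq = 0


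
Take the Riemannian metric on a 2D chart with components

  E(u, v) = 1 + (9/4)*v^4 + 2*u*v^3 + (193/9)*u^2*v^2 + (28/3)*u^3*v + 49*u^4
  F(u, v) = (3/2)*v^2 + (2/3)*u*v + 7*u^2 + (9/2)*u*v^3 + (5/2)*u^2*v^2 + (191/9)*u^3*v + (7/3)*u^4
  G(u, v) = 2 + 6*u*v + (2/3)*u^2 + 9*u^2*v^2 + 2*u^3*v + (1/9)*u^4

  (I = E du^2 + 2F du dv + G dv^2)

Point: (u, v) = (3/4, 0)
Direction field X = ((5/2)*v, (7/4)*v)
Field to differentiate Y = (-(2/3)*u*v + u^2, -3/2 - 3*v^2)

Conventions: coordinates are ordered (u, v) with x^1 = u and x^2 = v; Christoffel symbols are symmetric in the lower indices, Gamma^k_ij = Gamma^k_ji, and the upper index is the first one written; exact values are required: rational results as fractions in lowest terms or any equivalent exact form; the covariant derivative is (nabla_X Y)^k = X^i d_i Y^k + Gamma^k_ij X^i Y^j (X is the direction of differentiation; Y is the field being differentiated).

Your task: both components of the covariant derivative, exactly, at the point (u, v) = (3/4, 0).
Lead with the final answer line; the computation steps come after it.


Answer: (nabla_X Y)^u = 0, (nabla_X Y)^v = 0

E = 4225/256, F = 1197/256, G = 617/256 at the point
E_u = 1323/16, E_v = 63/16, F_u = 231/16, F_v = 605/64, G_u = 19/16, G_v = 171/32
EG - F^2 = 2293/128;  g^inv = (128/2293) * [[617/256, -1197/256], [-1197/256, 4225/256]]
first-kind symbols [ij,l] = (1/2)(d_i g_jl + d_j g_il - d_l g_ij): [uu,u] = E_u/2 = 1323/32, [uu,v] = F_u - E_v/2 = 399/32, [uv,u] = E_v/2 = 63/32, [uv,v] = G_u/2 = 19/32, [vv,u] = F_v - G_u/2 = 567/64, [vv,v] = G_v/2 = 171/64
Gamma^u_ij = (G*[ij,u] - F*[ij,v])/(EG - F^2), Gamma^v_ij = (E*[ij,v] - F*[ij,u])/(EG - F^2)
Gamma_uuu = 5292/2293, Gamma_uuv = 252/2293, Gamma_uvv = 1134/2293, Gamma_vuu = 1596/2293, Gamma_vuv = 76/2293, Gamma_vvv = 342/2293
X = (0, 0), Y = (9/16, -3/2) at the point


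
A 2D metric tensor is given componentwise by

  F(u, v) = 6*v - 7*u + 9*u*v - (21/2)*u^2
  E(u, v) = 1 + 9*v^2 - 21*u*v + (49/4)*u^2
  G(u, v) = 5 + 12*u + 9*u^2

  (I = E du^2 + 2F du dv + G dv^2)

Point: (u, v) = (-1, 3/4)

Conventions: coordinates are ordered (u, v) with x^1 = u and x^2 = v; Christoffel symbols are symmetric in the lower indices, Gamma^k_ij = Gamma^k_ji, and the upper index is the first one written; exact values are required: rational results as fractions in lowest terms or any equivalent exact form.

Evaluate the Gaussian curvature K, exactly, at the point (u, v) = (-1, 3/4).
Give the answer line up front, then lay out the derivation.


Answer: K = -256/34969

E = 545/16, F = -23/4, G = 2, EG - F^2 = 561/16 at the point
E_u = -161/4, E_v = 69/2, F_u = 83/4, F_v = -3, G_u = -6, G_v = 0
E_vv = 18, F_uv = 9, G_uu = 18
Apply the Brioschi formula K = (det M1 - det M2)/(EG - F^2)^2 over the derivative matrices of E, F, G.
M1 = [[-E_vv/2 + F_uv - G_uu/2, E_u/2, F_u - E_v/2], [F_v - G_u/2, E, F], [G_v/2, F, G]] = [[-9, -161/8, 7/2], [0, 545/16, -23/4], [0, -23/4, 2]]; det M1 = -5049/16
M2 = [[0, E_v/2, G_u/2], [E_v/2, E, F], [G_u/2, F, G]] = [[0, 69/4, -3], [69/4, 545/16, -23/4], [-3, -23/4, 2]]; det M2 = -4905/16
det M1 - det M2 = -9; K = -9 / (561/16)^2 = -256/34969


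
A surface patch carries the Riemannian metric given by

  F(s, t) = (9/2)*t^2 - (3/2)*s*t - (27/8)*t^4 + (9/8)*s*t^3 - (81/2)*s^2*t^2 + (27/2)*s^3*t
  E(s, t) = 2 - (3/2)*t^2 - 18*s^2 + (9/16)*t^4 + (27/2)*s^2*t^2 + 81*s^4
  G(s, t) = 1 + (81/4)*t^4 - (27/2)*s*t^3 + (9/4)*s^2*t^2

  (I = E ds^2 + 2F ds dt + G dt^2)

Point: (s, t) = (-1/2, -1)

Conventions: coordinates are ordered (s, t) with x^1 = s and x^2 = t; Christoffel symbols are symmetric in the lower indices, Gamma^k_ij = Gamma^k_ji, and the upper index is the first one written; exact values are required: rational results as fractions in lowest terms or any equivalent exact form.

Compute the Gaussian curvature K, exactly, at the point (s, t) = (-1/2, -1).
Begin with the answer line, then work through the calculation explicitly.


Answer: K = -19584/93025

E = 5, F = -15/2, G = 241/16, EG - F^2 = 305/16 at the point
E_s = -36, E_t = -6, F_s = 123/4, F_t = 177/8, G_s = 45/4, G_t = -495/8
E_tt = 21/2, F_st = -69, G_ss = 9/2
Brioschi: K = (det M1 - det M2) / (EG - F^2)^2 with the standard first/second-derivative matrices M1, M2.
M1 = [[-E_tt/2 + F_st - G_ss/2, E_s/2, F_s - E_t/2], [F_t - G_s/2, E, F], [G_t/2, F, G]] = [[-153/2, -18, 135/4], [33/2, 5, -15/2], [-495/16, -15/2, 241/16]]; det M1 = -7497/64
M2 = [[0, E_t/2, G_s/2], [E_t/2, E, F], [G_s/2, F, G]] = [[0, -3, 45/8], [-3, 5, -15/2], [45/8, -15/2, 241/16]]; det M2 = -2601/64
det M1 - det M2 = -153/2; K = -153/2 / (305/16)^2 = -19584/93025


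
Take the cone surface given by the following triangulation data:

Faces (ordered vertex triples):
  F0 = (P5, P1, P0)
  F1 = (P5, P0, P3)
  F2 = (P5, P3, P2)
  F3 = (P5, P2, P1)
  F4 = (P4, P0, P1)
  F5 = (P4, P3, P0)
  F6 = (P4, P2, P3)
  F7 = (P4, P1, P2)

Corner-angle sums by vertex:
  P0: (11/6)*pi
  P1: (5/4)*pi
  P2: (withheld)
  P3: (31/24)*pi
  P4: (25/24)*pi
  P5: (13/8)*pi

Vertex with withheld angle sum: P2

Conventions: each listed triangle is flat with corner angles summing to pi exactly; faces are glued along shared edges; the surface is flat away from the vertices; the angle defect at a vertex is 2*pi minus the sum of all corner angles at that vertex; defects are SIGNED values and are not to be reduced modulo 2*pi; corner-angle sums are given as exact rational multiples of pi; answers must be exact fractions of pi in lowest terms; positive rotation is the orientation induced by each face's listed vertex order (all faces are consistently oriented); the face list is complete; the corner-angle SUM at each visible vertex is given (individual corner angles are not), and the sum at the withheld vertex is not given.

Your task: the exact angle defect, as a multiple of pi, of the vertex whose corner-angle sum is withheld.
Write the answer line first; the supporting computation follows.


Answer: defect(P2) = (25/24)*pi

V = 6, E = 12, F = 8; chi = V - E + F = 2
Gauss-Bonnet: total defect = 2*pi*chi = 4*pi; visible defects sum to (71/24)*pi


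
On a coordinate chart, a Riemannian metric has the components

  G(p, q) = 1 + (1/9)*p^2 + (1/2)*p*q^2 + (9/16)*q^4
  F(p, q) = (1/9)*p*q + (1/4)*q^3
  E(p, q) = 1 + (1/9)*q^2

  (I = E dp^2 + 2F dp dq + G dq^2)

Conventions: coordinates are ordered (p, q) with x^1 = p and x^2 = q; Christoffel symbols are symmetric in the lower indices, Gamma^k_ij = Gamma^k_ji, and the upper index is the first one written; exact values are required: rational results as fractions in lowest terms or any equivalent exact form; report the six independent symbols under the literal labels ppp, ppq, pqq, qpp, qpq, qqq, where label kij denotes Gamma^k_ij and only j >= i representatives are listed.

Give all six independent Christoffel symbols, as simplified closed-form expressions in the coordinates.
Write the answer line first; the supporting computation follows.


Answer: Gamma_ppp = 0, Gamma_ppq = 16*q/(16*p^2 + 72*p*q^2 + 81*q^4 + 16*q^2 + 144), Gamma_pqq = 72*q^2/(16*p^2 + 72*p*q^2 + 81*q^4 + 16*q^2 + 144), Gamma_qpp = 0, Gamma_qpq = (16*p + 36*q^2)/(16*p^2 + 72*p*q^2 + 81*q^4 + 16*q^2 + 144), Gamma_qqq = (72*p*q + 162*q^3)/(16*p^2 + 72*p*q^2 + 81*q^4 + 16*q^2 + 144)

E = 1 + (1/9)*q^2; F = (1/9)*p*q + (1/4)*q^3; G = 1 + (1/9)*p^2 + (1/2)*p*q^2 + (9/16)*q^4
Gamma^k_ij = (1/2) g^{kl} (d_i g_jl + d_j g_il - d_l g_ij), with g^inv = (1/(EG-F^2)) [[G, -F], [-F, E]]
first partials: E_p = 0, E_q = (2/9)*q, F_p = (1/9)*q, F_q = (1/9)*p + (3/4)*q^2, G_p = (2/9)*p + (1/2)*q^2, G_q = p*q + (9/4)*q^3
D = EG - F^2 = 1 + (1/9)*q^2 + (1/9)*p^2 + (1/2)*p*q^2 + (9/16)*q^4
expanded: Gamma^p_pp = (G E_p - 2F F_p + F E_q)/(2D), Gamma^p_pq = (G E_q - F G_p)/(2D), Gamma^p_qq = (2G F_q - G G_p - F G_q)/(2D), Gamma^q_pp = (2E F_p - E E_q - F E_p)/(2D), Gamma^q_pq = (E G_p - F E_q)/(2D), Gamma^q_qq = (E G_q - 2F F_q + F G_p)/(2D); substitute and cancel common factors


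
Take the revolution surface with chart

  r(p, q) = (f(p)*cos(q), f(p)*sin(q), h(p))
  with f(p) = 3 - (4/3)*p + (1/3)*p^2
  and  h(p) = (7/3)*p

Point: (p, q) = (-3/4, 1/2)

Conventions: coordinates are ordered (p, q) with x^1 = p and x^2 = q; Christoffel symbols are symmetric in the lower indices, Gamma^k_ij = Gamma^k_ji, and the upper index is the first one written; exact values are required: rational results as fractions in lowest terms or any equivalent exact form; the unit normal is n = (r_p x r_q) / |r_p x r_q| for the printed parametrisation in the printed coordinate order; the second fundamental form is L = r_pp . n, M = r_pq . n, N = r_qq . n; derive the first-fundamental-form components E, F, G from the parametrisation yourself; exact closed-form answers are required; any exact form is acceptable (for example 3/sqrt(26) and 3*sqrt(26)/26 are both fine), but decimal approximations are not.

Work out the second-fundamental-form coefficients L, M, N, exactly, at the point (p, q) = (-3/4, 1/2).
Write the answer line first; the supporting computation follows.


Answer: L = -28*sqrt(317)/951, M = 0, N = 469*sqrt(317)/2536

f = 67/16, f' = -11/6, f'' = 2/3, h' = 7/3, h'' = 0
E = 317/36, F = 0, G = 4489/256; answer radicand W^2 = 317/36
unnormalised second-form numerators: l = -14/9, m = 0, n = 469/48; L = l/sqrt(317/36), and similarly M = m/sqrt(W^2), N = n/sqrt(W^2)


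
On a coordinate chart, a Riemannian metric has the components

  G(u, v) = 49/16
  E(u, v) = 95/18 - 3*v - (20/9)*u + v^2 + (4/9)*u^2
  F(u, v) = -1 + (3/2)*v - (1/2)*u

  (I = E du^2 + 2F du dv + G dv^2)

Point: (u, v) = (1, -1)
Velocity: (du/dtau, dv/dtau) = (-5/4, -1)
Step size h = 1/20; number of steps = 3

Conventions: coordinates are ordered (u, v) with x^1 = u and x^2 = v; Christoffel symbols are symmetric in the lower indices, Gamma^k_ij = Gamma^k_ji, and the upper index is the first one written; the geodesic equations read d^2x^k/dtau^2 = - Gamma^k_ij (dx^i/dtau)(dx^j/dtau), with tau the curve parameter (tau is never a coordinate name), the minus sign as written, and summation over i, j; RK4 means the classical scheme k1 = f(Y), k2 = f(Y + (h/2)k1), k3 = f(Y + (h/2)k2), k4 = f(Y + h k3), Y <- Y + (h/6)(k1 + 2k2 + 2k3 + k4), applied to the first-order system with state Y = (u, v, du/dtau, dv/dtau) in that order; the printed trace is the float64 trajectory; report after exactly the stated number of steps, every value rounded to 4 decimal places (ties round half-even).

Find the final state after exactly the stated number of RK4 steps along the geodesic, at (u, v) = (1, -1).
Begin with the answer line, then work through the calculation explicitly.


Answer: u = 0.8190, v = -1.1547, du/dtau = -1.1644, dv/dtau = -1.0622

f(Y) = (du/dtau, dv/dtau, -Gamma^u_ij Y'^i Y'^j, -Gamma^v_ij Y'^i Y'^j) with the Gammas evaluated at the stage position; h = 0.050000; intermediate values shown to 6 dp
step 0: u = 1.0000, v = -1.0000, du/dtau = -1.2500, dv/dtau = -1.0000
step 1:
  k1: at (u, v) = (1.000000, -1.000000), (du/dtau, dv/dtau) = (-1.250000, -1.000000); Gamma_uuu = 0.283371, Gamma_uuv = -0.548098, Gamma_uvv = 0.328859, Gamma_vuu = 0.930649, Gamma_vuv = -0.536913, Gamma_vvv = 0.322148; k1 = (-1.250000, -1.000000, 0.598620, -0.434004)
  k2: at (u, v) = (0.968750, -1.025000), (du/dtau, dv/dtau) = (-1.235034, -1.010850); Gamma_uuu = 0.281178, Gamma_uuv = -0.538846, Gamma_uvv = 0.320107, Gamma_vuu = 0.938673, Gamma_vuv = -0.531698, Gamma_vvv = 0.315860; k2 = (-1.235034, -1.010850, 0.589455, -0.426937)
  k3: at (u, v) = (0.969124, -1.025271), (du/dtau, dv/dtau) = (-1.235264, -1.010673); Gamma_uuu = 0.281373, Gamma_uuv = -0.538940, Gamma_uvv = 0.320128, Gamma_vuu = 0.939008, Gamma_vuv = -0.531895, Gamma_vvv = 0.315944; k3 = (-1.235264, -1.010673, 0.589339, -0.427447)
  k4: at (u, v) = (0.938237, -1.050534), (du/dtau, dv/dtau) = (-1.220533, -1.021372); Gamma_uuu = 0.279446, Gamma_uuv = -0.530055, Gamma_uvv = 0.311732, Gamma_vuu = 0.947403, Gamma_vuv = -0.527012, Gamma_vvv = 0.309942; k4 = (-1.220533, -1.021372, 0.580063, -0.420714)
  Y <- Y + (h/6)(k1 + 2k2 + 2k3 + k4): u = 0.9382, v = -1.0505, du/dtau = -1.2205, dv/dtau = -1.0214
step 2:
  k1: at (u, v) = (0.938241, -1.050537), (du/dtau, dv/dtau) = (-1.220531, -1.021362); Gamma_uuu = 0.279448, Gamma_uuv = -0.530056, Gamma_uvv = 0.311732, Gamma_vuu = 0.947407, Gamma_vuv = -0.527014, Gamma_vvv = 0.309943; k1 = (-1.220531, -1.021362, 0.580055, -0.420719)
  k2: at (u, v) = (0.907727, -1.076071), (du/dtau, dv/dtau) = (-1.206030, -1.031880); Gamma_uuu = 0.277781, Gamma_uuv = -0.521524, Gamma_uvv = 0.303674, Gamma_vuu = 0.956178, Gamma_vuv = -0.522456, Gamma_vvv = 0.304217; k2 = (-1.206030, -1.031880, 0.570670, -0.414322)
  k3: at (u, v) = (0.908090, -1.076334), (du/dtau, dv/dtau) = (-1.206264, -1.031720); Gamma_uuu = 0.277964, Gamma_uuv = -0.521610, Gamma_uvv = 0.303693, Gamma_vuu = 0.956499, Gamma_vuv = -0.522640, Gamma_vvv = 0.304293; k3 = (-1.206264, -1.031720, 0.570593, -0.414801)
  k4: at (u, v) = (0.877927, -1.102123), (du/dtau, dv/dtau) = (-1.192001, -1.042102); Gamma_uuu = 0.276530, Gamma_uuv = -0.513407, Gamma_uvv = 0.295954, Gamma_vuu = 0.965615, Gamma_vuv = -0.518377, Gamma_vvv = 0.298820; k4 = (-1.192001, -1.042102, 0.561182, -0.408680)
  Y <- Y + (h/6)(k1 + 2k2 + 2k3 + k4): u = 0.8779, v = -1.1021, du/dtau = -1.1920, dv/dtau = -1.0421
step 3:
  k1: at (u, v) = (0.877931, -1.102126), (du/dtau, dv/dtau) = (-1.192000, -1.042093); Gamma_uuu = 0.276532, Gamma_uuv = -0.513408, Gamma_uvv = 0.295955, Gamma_vuu = 0.965618, Gamma_vuv = -0.518379, Gamma_vvv = 0.298820; k1 = (-1.192000, -1.042093, 0.561174, -0.408684)
  k2: at (u, v) = (0.848131, -1.128178), (du/dtau, dv/dtau) = (-1.177970, -1.052310); Gamma_uuu = 0.275329, Gamma_uuv = -0.505521, Gamma_uvv = 0.288520, Gamma_vuu = 0.975084, Gamma_vuv = -0.514407, Gamma_vvv = 0.293591; k2 = (-1.177970, -1.052310, 0.551732, -0.402844)
  k3: at (u, v) = (0.848482, -1.128433), (du/dtau, dv/dtau) = (-1.178206, -1.052164); Gamma_uuu = 0.275500, Gamma_uuv = -0.505600, Gamma_uvv = 0.288537, Gamma_vuu = 0.975392, Gamma_vuv = -0.514580, Gamma_vvv = 0.293661; k3 = (-1.178206, -1.052164, 0.551685, -0.403294)
  k4: at (u, v) = (0.819021, -1.154734), (du/dtau, dv/dtau) = (-1.164415, -1.062257); Gamma_uuu = 0.274503, Gamma_uuv = -0.498008, Gamma_uvv = 0.281388, Gamma_vuu = 0.985180, Gamma_vuv = -0.510872, Gamma_vvv = 0.288657; k4 = (-1.164415, -1.062257, 0.542276, -0.397683)
  Y <- Y + (h/6)(k1 + 2k2 + 2k3 + k4): u = 0.8190, v = -1.1547, du/dtau = -1.1644, dv/dtau = -1.0622


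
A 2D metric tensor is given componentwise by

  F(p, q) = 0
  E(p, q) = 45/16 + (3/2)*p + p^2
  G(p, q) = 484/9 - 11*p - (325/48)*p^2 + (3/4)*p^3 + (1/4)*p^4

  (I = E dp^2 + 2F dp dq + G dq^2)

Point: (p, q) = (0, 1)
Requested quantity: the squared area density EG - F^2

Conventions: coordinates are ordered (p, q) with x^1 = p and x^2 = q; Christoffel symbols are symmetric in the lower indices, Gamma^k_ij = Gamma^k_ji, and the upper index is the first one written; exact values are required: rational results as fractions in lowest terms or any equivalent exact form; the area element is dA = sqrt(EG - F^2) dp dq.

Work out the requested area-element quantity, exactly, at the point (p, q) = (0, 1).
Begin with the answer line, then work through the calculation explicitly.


Answer: EG - F^2 = 605/4

E = 45/16, F = 0, G = 484/9; EG - F^2 = 605/4


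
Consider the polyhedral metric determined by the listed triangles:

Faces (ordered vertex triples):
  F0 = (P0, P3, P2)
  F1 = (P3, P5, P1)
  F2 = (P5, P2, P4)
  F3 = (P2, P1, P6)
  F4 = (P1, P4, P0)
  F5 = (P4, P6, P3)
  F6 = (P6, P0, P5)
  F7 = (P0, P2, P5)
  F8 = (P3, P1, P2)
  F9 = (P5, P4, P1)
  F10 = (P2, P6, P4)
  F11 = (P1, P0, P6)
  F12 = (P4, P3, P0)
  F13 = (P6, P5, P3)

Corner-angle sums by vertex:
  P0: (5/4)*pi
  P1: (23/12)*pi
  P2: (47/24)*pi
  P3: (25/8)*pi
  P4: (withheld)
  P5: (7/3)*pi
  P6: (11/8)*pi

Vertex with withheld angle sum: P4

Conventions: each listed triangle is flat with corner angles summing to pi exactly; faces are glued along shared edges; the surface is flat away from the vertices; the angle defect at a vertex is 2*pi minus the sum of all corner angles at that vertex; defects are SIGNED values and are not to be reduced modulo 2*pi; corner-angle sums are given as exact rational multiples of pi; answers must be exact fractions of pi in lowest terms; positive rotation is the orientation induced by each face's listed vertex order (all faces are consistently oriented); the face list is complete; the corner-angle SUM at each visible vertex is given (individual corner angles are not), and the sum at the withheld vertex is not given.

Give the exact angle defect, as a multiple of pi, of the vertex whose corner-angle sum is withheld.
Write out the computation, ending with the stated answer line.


V = 7, E = 21, F = 14; chi = V - E + F = 0
Gauss-Bonnet: total defect = 2*pi*chi = 0; visible defects sum to pi/24

Answer: defect(P4) = -pi/24


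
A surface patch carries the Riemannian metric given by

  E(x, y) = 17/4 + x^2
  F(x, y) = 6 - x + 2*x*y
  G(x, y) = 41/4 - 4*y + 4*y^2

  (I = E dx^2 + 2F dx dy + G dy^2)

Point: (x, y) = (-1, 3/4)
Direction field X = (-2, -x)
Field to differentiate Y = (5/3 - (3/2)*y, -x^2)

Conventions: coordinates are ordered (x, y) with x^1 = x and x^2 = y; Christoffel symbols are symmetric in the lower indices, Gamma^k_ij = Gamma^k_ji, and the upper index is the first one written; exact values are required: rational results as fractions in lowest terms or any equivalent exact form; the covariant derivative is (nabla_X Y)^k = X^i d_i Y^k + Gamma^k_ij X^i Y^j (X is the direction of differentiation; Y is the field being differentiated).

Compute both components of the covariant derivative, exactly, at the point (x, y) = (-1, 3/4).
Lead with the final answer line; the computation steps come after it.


Answer: (nabla_X Y)^x = 200/471, (nabla_X Y)^y = -9941/1884

E = 21/4, F = 11/2, G = 19/2 at the point
E_x = -2, E_y = 0, F_x = 1/2, F_y = -2, G_x = 0, G_y = 2
EG - F^2 = 157/8;  g^inv = (8/157) * [[19/2, -11/2], [-11/2, 21/4]]
first-kind symbols [ij,l] = (1/2)(d_i g_jl + d_j g_il - d_l g_ij): [xx,x] = E_x/2 = -1, [xx,y] = F_x - E_y/2 = 1/2, [xy,x] = E_y/2 = 0, [xy,y] = G_x/2 = 0, [yy,x] = F_y - G_x/2 = -2, [yy,y] = G_y/2 = 1
Gamma^x_ij = (G*[ij,x] - F*[ij,y])/(EG - F^2), Gamma^y_ij = (E*[ij,y] - F*[ij,x])/(EG - F^2)
Gamma_xxx = -98/157, Gamma_xxy = 0, Gamma_xyy = -196/157, Gamma_yxx = 65/157, Gamma_yxy = 0, Gamma_yyy = 130/157
X = (-2, 1), Y = (13/24, -1) at the point


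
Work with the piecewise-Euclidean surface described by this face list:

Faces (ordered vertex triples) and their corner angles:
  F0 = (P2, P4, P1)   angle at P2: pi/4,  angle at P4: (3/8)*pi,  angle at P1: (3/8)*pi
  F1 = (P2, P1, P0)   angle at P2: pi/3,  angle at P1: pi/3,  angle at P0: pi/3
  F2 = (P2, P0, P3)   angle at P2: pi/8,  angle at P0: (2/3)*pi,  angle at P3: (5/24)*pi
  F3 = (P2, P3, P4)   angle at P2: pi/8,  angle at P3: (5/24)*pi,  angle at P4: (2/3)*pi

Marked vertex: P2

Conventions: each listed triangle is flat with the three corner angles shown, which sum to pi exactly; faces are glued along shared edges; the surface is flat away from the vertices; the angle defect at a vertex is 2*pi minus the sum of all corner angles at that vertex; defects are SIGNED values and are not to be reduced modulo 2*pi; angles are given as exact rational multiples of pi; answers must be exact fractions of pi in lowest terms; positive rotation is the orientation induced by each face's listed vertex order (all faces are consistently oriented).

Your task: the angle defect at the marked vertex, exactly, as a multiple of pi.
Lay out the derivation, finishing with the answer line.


Sum of corner angles at P2: (5/6)*pi
defect = 2*pi - (5/6)*pi

Answer: defect(P2) = (7/6)*pi


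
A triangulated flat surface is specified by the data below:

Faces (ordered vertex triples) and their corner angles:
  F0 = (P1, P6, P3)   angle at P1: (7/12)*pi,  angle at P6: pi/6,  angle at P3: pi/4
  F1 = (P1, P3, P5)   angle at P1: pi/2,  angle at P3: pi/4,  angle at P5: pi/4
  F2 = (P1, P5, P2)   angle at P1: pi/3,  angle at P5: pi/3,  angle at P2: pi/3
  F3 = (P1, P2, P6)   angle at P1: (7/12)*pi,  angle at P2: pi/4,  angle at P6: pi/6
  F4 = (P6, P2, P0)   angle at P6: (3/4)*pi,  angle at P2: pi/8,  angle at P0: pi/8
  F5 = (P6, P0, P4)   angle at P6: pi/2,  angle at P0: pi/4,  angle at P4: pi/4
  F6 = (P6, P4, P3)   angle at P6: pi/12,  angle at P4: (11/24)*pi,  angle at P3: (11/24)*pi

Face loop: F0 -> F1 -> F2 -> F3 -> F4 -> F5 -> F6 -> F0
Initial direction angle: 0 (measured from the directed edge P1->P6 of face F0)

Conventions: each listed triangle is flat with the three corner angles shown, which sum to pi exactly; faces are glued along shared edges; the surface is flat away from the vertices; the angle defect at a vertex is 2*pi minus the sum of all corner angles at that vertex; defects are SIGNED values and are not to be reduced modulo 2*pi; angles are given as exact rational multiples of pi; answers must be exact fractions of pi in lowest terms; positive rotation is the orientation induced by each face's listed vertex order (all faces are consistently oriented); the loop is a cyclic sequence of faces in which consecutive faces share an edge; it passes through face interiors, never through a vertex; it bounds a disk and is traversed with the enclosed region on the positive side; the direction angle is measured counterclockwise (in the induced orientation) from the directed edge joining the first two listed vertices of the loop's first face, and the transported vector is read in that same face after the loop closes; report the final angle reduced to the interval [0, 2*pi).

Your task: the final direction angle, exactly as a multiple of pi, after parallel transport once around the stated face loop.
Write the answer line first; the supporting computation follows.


Answer: final direction angle = pi/3

enclosed vertex P1: corner angles sum to 2*pi, defect = 2*pi - 2*pi = 0
enclosed vertex P6: corner angles sum to (5/3)*pi, defect = 2*pi - (5/3)*pi = pi/3
the final direction is the initial angle plus the enclosed defects, taken mod 2*pi in the induced orientation
final angle = 0 + pi/3 = pi/3 (mod 2*pi)


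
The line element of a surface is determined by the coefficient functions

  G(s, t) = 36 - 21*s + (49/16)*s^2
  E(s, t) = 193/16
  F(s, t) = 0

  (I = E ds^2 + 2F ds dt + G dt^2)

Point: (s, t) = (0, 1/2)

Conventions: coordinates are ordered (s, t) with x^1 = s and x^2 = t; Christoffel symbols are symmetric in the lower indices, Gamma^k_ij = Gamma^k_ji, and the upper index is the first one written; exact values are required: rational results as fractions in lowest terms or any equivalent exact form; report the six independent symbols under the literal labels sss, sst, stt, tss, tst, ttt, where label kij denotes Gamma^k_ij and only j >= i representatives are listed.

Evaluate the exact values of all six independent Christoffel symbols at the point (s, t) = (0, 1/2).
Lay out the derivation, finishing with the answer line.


E = 193/16, F = 0, G = 36 at the point
E_s = 0, E_t = 0, F_s = 0, F_t = 0, G_s = -21, G_t = 0
EG - F^2 = 1737/4;  g^inv = (4/1737) * [[36, 0], [0, 193/16]]
first-kind symbols [ij,l] = (1/2)(d_i g_jl + d_j g_il - d_l g_ij): [ss,s] = E_s/2 = 0, [ss,t] = F_s - E_t/2 = 0, [st,s] = E_t/2 = 0, [st,t] = G_s/2 = -21/2, [tt,s] = F_t - G_s/2 = 21/2, [tt,t] = G_t/2 = 0
Gamma^s_ij = (G*[ij,s] - F*[ij,t])/(EG - F^2), Gamma^t_ij = (E*[ij,t] - F*[ij,s])/(EG - F^2)

Answer: Gamma_sss = 0, Gamma_sst = 0, Gamma_stt = 168/193, Gamma_tss = 0, Gamma_tst = -7/24, Gamma_ttt = 0


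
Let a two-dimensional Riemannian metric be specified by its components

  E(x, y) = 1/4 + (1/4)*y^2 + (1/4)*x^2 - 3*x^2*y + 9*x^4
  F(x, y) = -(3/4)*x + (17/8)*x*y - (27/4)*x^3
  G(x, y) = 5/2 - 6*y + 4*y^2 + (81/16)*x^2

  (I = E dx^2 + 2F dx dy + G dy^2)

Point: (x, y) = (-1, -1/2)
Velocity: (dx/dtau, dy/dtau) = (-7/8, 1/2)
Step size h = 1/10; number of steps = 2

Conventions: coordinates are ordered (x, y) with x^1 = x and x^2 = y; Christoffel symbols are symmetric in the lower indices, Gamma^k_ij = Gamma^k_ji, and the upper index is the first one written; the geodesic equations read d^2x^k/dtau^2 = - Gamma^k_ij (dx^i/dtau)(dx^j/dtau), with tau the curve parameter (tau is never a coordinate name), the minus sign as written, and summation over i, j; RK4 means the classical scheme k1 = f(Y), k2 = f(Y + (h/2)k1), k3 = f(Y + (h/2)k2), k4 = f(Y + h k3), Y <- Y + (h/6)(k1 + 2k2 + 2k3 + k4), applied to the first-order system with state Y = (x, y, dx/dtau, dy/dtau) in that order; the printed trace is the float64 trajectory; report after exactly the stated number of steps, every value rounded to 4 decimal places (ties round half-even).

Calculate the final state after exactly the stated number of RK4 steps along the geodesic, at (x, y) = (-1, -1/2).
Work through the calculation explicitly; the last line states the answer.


f(Y) = (dx/dtau, dy/dtau, -Gamma^x_ij Y'^i Y'^j, -Gamma^y_ij Y'^i Y'^j) with the Gammas evaluated at the stage position; h = 0.100000; intermediate values shown to 6 dp
step 0: x = -1.0000, y = -0.5000, dx/dtau = -0.8750, dy/dtau = 0.5000
step 1:
  k1: at (x, y) = (-1.000000, -0.500000), (dx/dtau, dy/dtau) = (-0.875000, 0.500000); Gamma_xxx = -0.977461, Gamma_xxy = 0.449843, Gamma_xyy = 1.406339, Gamma_yxx = -1.043718, Gamma_yxy = -0.770965, Gamma_yyy = -1.473884; k1 = (-0.875000, 0.500000, 0.790396, 0.492973)
  k2: at (x, y) = (-1.043750, -0.475000), (dx/dtau, dy/dtau) = (-0.835480, 0.524649); Gamma_xxx = -0.854548, Gamma_xxy = 0.491382, Gamma_xyy = 1.371179, Gamma_yxx = -1.184518, Gamma_yxy = -0.846203, Gamma_yyy = -1.524698; k2 = (-0.835480, 0.524649, 0.649851, 0.504671)
  k3: at (x, y) = (-1.041774, -0.473768), (dx/dtau, dy/dtau) = (-0.842507, 0.525234); Gamma_xxx = -0.857035, Gamma_xxy = 0.492221, Gamma_xyy = 1.376268, Gamma_yxx = -1.182677, Gamma_yxy = -0.846320, Gamma_yyy = -1.526851; k3 = (-0.842507, 0.525234, 0.664297, 0.511684)
  k4: at (x, y) = (-1.084251, -0.447477), (dx/dtau, dy/dtau) = (-0.808570, 0.551168); Gamma_xxx = -0.729410, Gamma_xxy = 0.535869, Gamma_xyy = 1.349717, Gamma_yxx = -1.341228, Gamma_yxy = -0.928838, Gamma_yyy = -1.582590; k4 = (-0.808570, 0.551168, 0.544481, 0.529756)
  Y <- Y + (h/6)(k1 + 2k2 + 2k3 + k4): x = -1.0840, y = -0.4475, dx/dtau = -0.8089, dy/dtau = 0.5509
step 2:
  k1: at (x, y) = (-1.083992, -0.447484), (dx/dtau, dy/dtau) = (-0.808947, 0.550924); Gamma_xxx = -0.729968, Gamma_xxy = 0.535790, Gamma_xyy = 1.350101, Gamma_yxx = -1.340573, Gamma_yxy = -0.928579, Gamma_yyy = -1.582551; k1 = (-0.808947, 0.550924, 0.545478, 0.529919)
  k2: at (x, y) = (-1.124440, -0.419938), (dx/dtau, dy/dtau) = (-0.781673, 0.577420); Gamma_xxx = -0.598326, Gamma_xxy = 0.581962, Gamma_xyy = 1.332856, Gamma_yxx = -1.517206, Gamma_yxy = -1.018649, Gamma_yyy = -1.643753; k2 = (-0.781673, 0.577420, 0.446534, 0.555541)
  k3: at (x, y) = (-1.123076, -0.418613), (dx/dtau, dy/dtau) = (-0.786620, 0.578701); Gamma_xxx = -0.598862, Gamma_xxy = 0.583423, Gamma_xyy = 1.336937, Gamma_yxx = -1.517237, Gamma_yxy = -1.019868, Gamma_yyy = -1.646517; k3 = (-0.786620, 0.578701, 0.453995, 0.561709)
  k4: at (x, y) = (-1.162654, -0.389614), (dx/dtau, dy/dtau) = (-0.763548, 0.607095); Gamma_xxx = -0.458531, Gamma_xxy = 0.633765, Gamma_xyy = 1.327191, Gamma_yxx = -1.718769, Gamma_yxy = -1.120747, Gamma_yyy = -1.714887; k4 = (-0.763548, 0.607095, 0.365729, 0.595062)
  Y <- Y + (h/6)(k1 + 2k2 + 2k3 + k4): x = -1.1625, y = -0.3896, dx/dtau = -0.7637, dy/dtau = 0.6069

Answer: x = -1.1625, y = -0.3896, dx/dtau = -0.7637, dy/dtau = 0.6069


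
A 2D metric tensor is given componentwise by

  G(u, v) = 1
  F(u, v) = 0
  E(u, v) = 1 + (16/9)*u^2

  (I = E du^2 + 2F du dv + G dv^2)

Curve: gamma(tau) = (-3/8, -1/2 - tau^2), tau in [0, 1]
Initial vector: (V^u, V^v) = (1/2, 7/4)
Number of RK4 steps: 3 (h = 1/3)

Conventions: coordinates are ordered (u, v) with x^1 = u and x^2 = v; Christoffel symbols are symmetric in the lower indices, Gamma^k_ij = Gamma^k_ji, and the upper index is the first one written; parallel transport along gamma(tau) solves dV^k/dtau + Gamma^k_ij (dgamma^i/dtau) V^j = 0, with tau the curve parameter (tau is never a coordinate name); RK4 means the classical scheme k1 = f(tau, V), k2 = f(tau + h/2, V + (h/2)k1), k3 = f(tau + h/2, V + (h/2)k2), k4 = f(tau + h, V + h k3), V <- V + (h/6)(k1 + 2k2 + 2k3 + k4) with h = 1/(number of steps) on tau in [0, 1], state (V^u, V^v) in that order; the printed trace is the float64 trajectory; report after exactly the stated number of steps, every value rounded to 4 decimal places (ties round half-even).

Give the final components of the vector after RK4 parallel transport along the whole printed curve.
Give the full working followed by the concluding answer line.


gamma'(tau) = (0, -2*tau); f(tau, V)^k = -Gamma^k_ij(gamma(tau)) gamma'^i(tau) V^j; h = 1/3; intermediate values shown to 6 dp
curve data and Christoffel symbols at the stage parameters:
  tau = 0.000000: gamma = (-0.375000, -0.500000), gamma' = (0.000000, 0.000000); Gamma_uuu = -0.533333, Gamma_uuv = 0.000000, Gamma_uvv = 0.000000, Gamma_vuu = 0.000000, Gamma_vuv = 0.000000, Gamma_vvv = 0.000000
  tau = 0.166667: gamma = (-0.375000, -0.527778), gamma' = (0.000000, -0.333333); Gamma_uuu = -0.533333, Gamma_uuv = 0.000000, Gamma_uvv = 0.000000, Gamma_vuu = 0.000000, Gamma_vuv = 0.000000, Gamma_vvv = 0.000000
  tau = 0.333333: gamma = (-0.375000, -0.611111), gamma' = (0.000000, -0.666667); Gamma_uuu = -0.533333, Gamma_uuv = 0.000000, Gamma_uvv = 0.000000, Gamma_vuu = 0.000000, Gamma_vuv = 0.000000, Gamma_vvv = 0.000000
  tau = 0.500000: gamma = (-0.375000, -0.750000), gamma' = (0.000000, -1.000000); Gamma_uuu = -0.533333, Gamma_uuv = 0.000000, Gamma_uvv = 0.000000, Gamma_vuu = 0.000000, Gamma_vuv = 0.000000, Gamma_vvv = 0.000000
  tau = 0.666667: gamma = (-0.375000, -0.944444), gamma' = (0.000000, -1.333333); Gamma_uuu = -0.533333, Gamma_uuv = 0.000000, Gamma_uvv = 0.000000, Gamma_vuu = 0.000000, Gamma_vuv = 0.000000, Gamma_vvv = 0.000000
  tau = 0.833333: gamma = (-0.375000, -1.194444), gamma' = (0.000000, -1.666667); Gamma_uuu = -0.533333, Gamma_uuv = 0.000000, Gamma_uvv = 0.000000, Gamma_vuu = 0.000000, Gamma_vuv = 0.000000, Gamma_vvv = 0.000000
  tau = 1.000000: gamma = (-0.375000, -1.500000), gamma' = (0.000000, -2.000000); Gamma_uuu = -0.533333, Gamma_uuv = 0.000000, Gamma_uvv = 0.000000, Gamma_vuu = 0.000000, Gamma_vuv = 0.000000, Gamma_vvv = 0.000000
step 0: V^u = 0.5000, V^v = 1.7500
step 1: k1 = (0.000000, 0.000000), k2 = (0.000000, 0.000000), k3 = (0.000000, 0.000000), k4 = (0.000000, 0.000000); V <- V + (h/6)(k1 + 2k2 + 2k3 + k4): V^u = 0.5000, V^v = 1.7500
step 2: k1 = (0.000000, 0.000000), k2 = (0.000000, 0.000000), k3 = (0.000000, 0.000000), k4 = (0.000000, 0.000000); V <- V + (h/6)(k1 + 2k2 + 2k3 + k4): V^u = 0.5000, V^v = 1.7500
step 3: k1 = (0.000000, 0.000000), k2 = (0.000000, 0.000000), k3 = (0.000000, 0.000000), k4 = (0.000000, 0.000000); V <- V + (h/6)(k1 + 2k2 + 2k3 + k4): V^u = 0.5000, V^v = 1.7500

Answer: V^u = 0.5000, V^v = 1.7500


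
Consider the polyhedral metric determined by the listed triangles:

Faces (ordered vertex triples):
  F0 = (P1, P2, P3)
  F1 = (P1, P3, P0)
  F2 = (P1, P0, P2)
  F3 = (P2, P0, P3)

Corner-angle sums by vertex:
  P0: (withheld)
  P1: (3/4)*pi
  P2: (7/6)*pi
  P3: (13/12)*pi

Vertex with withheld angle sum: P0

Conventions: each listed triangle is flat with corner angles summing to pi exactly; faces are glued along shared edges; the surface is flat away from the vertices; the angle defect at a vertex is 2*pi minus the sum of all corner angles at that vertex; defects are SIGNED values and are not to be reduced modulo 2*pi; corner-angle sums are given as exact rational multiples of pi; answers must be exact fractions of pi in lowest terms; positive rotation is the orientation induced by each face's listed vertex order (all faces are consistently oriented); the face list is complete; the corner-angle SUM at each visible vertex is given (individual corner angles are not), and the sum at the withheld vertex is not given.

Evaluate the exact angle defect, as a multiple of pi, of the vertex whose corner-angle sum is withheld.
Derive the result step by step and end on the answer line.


V = 4, E = 6, F = 4; chi = V - E + F = 2
Gauss-Bonnet: total defect = 2*pi*chi = 4*pi; visible defects sum to 3*pi

Answer: defect(P0) = pi


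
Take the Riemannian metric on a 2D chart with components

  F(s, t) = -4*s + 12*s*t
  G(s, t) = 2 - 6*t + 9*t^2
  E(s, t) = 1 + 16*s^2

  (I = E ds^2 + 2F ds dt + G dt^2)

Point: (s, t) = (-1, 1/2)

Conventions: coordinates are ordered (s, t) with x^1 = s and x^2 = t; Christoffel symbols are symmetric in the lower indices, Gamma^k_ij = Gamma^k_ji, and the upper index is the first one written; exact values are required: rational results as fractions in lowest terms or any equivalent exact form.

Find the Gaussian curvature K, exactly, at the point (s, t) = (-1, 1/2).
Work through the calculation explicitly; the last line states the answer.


E = 17, F = -2, G = 5/4, EG - F^2 = 69/4 at the point
E_s = -32, E_t = 0, F_s = 2, F_t = -12, G_s = 0, G_t = 3
E_tt = 0, F_st = 12, G_ss = 0
Compute both Brioschi determinants and normalise by (EG - F^2)^2.
M1 = [[-E_tt/2 + F_st - G_ss/2, E_s/2, F_s - E_t/2], [F_t - G_s/2, E, F], [G_t/2, F, G]] = [[12, -16, 2], [-12, 17, -2], [3/2, -2, 5/4]]; det M1 = 12
M2 = [[0, E_t/2, G_s/2], [E_t/2, E, F], [G_s/2, F, G]] = [[0, 0, 0], [0, 17, -2], [0, -2, 5/4]]; det M2 = 0
det M1 - det M2 = 12; K = 12 / (69/4)^2 = 64/1587

Answer: K = 64/1587


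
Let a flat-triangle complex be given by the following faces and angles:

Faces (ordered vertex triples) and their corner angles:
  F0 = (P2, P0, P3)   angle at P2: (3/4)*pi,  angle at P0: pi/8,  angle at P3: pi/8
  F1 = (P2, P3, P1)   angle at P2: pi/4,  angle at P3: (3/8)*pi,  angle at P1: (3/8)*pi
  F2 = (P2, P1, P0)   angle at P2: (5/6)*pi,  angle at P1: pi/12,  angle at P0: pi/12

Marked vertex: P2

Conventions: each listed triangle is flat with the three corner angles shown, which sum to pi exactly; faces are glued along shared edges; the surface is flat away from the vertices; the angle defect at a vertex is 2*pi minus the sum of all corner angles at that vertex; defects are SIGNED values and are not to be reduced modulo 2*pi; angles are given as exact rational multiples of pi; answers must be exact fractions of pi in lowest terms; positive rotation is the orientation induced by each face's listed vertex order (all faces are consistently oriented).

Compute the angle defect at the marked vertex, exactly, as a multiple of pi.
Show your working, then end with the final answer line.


Sum of corner angles at P2: (11/6)*pi
defect = 2*pi - (11/6)*pi

Answer: defect(P2) = pi/6
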